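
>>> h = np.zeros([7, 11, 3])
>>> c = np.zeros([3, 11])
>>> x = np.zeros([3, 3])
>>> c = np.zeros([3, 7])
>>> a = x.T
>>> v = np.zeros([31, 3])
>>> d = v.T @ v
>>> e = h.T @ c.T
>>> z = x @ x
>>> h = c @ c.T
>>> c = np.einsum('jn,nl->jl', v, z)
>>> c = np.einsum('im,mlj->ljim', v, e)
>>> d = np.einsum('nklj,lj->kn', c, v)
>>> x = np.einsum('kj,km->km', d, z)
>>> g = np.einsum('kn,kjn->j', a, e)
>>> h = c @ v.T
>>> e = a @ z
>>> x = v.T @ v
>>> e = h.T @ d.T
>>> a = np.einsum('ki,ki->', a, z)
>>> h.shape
(11, 3, 31, 31)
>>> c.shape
(11, 3, 31, 3)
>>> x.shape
(3, 3)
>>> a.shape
()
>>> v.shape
(31, 3)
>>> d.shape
(3, 11)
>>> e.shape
(31, 31, 3, 3)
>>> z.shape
(3, 3)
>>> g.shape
(11,)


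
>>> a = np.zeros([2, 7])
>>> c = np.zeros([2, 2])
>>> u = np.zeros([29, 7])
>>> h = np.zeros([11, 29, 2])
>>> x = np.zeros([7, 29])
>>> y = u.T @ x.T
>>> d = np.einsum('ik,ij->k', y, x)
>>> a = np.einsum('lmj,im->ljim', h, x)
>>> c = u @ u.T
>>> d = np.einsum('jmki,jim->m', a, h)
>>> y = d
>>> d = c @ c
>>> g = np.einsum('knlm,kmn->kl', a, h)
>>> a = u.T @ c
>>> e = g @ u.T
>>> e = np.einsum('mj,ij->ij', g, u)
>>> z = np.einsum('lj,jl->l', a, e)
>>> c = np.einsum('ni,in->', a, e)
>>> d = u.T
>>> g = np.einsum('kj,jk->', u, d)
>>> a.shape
(7, 29)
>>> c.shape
()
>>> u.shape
(29, 7)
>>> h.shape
(11, 29, 2)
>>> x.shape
(7, 29)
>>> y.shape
(2,)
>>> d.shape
(7, 29)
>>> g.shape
()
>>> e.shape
(29, 7)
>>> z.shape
(7,)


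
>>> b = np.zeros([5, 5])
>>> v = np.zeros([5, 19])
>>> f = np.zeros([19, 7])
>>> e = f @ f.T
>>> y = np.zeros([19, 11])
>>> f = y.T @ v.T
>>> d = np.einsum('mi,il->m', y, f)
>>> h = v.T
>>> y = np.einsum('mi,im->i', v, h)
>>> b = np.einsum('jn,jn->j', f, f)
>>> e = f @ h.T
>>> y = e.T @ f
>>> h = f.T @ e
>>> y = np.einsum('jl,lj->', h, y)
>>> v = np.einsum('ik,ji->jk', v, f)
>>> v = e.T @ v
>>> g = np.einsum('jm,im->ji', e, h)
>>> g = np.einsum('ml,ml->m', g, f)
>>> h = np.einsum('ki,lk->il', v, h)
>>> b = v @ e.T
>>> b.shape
(19, 11)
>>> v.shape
(19, 19)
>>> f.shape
(11, 5)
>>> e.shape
(11, 19)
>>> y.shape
()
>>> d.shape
(19,)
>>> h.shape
(19, 5)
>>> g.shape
(11,)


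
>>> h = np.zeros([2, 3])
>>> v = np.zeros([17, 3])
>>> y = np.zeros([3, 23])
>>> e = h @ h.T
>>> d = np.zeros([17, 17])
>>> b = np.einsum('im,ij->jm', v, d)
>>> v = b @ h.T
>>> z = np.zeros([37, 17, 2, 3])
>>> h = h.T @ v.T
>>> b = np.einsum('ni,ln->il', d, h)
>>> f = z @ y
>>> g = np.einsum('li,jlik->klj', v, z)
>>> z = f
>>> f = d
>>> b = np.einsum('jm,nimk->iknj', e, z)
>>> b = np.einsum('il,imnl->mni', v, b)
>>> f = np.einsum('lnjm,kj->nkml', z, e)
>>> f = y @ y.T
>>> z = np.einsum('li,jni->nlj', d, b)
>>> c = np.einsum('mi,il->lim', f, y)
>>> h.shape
(3, 17)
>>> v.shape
(17, 2)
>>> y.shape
(3, 23)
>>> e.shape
(2, 2)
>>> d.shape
(17, 17)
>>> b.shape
(23, 37, 17)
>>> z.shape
(37, 17, 23)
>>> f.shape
(3, 3)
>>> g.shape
(3, 17, 37)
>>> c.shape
(23, 3, 3)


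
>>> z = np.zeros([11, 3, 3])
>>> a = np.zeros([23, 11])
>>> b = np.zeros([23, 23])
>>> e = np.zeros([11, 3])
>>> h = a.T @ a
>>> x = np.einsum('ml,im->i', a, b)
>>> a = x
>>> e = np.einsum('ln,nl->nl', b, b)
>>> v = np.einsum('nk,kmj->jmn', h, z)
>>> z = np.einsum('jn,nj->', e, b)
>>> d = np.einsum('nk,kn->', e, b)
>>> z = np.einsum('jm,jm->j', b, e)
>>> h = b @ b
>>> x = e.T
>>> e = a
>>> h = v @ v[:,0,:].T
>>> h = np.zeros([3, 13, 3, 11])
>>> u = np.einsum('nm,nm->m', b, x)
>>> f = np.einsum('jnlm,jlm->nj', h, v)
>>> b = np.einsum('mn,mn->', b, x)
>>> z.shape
(23,)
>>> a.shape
(23,)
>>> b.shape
()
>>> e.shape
(23,)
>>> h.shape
(3, 13, 3, 11)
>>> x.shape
(23, 23)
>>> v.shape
(3, 3, 11)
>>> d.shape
()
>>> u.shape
(23,)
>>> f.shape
(13, 3)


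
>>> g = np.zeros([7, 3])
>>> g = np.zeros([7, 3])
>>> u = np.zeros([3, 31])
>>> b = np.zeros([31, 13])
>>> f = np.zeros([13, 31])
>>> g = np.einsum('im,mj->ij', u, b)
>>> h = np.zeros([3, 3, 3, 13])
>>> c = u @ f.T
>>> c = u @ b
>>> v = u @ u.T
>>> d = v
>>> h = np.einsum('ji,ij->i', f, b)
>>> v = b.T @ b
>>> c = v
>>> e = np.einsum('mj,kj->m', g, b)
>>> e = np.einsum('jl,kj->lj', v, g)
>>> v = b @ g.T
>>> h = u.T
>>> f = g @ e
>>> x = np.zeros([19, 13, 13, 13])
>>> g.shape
(3, 13)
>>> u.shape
(3, 31)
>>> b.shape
(31, 13)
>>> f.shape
(3, 13)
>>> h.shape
(31, 3)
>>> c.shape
(13, 13)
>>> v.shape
(31, 3)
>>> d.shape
(3, 3)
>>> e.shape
(13, 13)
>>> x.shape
(19, 13, 13, 13)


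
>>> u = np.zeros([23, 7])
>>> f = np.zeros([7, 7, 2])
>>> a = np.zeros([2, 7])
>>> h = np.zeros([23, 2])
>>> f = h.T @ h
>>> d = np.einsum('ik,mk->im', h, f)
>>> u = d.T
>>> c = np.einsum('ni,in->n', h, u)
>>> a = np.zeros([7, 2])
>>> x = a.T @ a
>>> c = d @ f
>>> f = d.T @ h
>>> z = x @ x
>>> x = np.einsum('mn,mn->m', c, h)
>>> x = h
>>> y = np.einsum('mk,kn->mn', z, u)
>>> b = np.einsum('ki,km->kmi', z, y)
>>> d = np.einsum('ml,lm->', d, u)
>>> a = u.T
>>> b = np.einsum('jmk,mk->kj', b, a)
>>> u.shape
(2, 23)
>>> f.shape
(2, 2)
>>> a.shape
(23, 2)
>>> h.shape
(23, 2)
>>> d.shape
()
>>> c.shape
(23, 2)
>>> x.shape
(23, 2)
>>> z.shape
(2, 2)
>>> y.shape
(2, 23)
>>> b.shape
(2, 2)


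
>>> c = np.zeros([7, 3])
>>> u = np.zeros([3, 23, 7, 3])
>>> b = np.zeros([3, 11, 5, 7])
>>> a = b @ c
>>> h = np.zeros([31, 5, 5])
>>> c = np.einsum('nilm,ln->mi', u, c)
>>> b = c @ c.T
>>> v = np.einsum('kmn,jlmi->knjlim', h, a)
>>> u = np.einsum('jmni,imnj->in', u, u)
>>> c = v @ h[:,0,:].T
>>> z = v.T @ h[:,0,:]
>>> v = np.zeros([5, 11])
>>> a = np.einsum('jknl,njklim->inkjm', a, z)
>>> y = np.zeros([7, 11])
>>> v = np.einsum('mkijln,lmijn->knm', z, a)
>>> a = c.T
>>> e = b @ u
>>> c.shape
(31, 5, 3, 11, 3, 31)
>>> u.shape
(3, 7)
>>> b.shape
(3, 3)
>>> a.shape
(31, 3, 11, 3, 5, 31)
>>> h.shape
(31, 5, 5)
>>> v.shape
(3, 5, 5)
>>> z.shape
(5, 3, 11, 3, 5, 5)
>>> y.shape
(7, 11)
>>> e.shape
(3, 7)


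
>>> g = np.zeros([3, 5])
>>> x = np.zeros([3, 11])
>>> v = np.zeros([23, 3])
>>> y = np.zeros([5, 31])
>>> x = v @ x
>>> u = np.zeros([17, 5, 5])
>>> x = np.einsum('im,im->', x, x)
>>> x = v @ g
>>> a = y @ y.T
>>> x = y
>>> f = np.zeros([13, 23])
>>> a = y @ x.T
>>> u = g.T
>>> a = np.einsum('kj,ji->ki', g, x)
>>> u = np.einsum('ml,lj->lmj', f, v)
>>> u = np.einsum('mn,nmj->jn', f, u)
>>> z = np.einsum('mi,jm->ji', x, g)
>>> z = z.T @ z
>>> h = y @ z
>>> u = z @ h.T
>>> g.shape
(3, 5)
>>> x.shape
(5, 31)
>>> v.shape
(23, 3)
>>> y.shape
(5, 31)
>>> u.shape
(31, 5)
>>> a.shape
(3, 31)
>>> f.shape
(13, 23)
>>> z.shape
(31, 31)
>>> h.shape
(5, 31)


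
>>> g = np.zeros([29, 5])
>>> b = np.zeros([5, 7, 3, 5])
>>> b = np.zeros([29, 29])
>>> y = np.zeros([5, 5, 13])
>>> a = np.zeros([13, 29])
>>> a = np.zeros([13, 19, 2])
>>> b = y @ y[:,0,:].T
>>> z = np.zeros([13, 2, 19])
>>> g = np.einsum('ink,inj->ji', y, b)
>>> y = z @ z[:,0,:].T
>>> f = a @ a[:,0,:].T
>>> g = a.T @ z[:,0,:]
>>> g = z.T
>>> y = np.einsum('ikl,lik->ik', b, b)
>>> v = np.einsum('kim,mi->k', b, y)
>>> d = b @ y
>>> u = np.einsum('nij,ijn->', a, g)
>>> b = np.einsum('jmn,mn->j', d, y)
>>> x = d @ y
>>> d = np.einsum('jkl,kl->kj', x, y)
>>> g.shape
(19, 2, 13)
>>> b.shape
(5,)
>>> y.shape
(5, 5)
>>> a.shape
(13, 19, 2)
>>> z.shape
(13, 2, 19)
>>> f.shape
(13, 19, 13)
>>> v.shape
(5,)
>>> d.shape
(5, 5)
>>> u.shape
()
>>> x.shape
(5, 5, 5)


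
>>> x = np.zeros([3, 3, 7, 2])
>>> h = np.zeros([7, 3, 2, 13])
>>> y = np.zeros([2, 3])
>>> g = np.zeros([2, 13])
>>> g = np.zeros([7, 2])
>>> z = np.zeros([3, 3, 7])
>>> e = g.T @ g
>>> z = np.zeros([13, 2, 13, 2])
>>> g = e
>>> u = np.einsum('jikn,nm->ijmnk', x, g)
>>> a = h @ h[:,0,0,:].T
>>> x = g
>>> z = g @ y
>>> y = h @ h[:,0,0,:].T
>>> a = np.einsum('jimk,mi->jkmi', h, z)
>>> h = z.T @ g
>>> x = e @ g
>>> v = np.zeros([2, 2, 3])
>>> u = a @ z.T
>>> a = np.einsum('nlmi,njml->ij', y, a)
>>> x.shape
(2, 2)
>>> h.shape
(3, 2)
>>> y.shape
(7, 3, 2, 7)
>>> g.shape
(2, 2)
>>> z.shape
(2, 3)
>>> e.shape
(2, 2)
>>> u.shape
(7, 13, 2, 2)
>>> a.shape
(7, 13)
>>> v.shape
(2, 2, 3)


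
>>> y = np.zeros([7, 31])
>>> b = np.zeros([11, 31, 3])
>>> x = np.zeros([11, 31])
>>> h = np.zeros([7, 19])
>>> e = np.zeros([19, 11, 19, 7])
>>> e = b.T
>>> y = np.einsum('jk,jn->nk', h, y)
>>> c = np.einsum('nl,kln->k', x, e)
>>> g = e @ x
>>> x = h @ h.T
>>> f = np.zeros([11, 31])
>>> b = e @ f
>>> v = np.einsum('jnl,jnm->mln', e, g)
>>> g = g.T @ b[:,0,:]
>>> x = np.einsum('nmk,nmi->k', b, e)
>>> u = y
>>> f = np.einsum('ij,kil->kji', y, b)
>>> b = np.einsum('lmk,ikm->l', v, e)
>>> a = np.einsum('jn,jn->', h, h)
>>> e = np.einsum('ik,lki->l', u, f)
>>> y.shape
(31, 19)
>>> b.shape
(31,)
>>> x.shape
(31,)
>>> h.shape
(7, 19)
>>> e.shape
(3,)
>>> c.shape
(3,)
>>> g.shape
(31, 31, 31)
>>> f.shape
(3, 19, 31)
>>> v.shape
(31, 11, 31)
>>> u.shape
(31, 19)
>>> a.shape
()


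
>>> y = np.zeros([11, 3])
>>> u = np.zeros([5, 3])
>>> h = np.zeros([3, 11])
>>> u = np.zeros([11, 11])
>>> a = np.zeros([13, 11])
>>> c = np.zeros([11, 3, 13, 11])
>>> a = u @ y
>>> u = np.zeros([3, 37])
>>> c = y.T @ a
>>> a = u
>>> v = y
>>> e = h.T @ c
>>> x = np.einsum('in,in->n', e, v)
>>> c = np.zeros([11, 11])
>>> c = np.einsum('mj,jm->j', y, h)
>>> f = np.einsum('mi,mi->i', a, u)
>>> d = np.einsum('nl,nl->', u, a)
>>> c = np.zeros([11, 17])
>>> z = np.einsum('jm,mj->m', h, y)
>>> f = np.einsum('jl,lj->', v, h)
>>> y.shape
(11, 3)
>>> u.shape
(3, 37)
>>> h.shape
(3, 11)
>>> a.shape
(3, 37)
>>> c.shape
(11, 17)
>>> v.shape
(11, 3)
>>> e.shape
(11, 3)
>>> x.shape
(3,)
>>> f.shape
()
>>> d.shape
()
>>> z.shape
(11,)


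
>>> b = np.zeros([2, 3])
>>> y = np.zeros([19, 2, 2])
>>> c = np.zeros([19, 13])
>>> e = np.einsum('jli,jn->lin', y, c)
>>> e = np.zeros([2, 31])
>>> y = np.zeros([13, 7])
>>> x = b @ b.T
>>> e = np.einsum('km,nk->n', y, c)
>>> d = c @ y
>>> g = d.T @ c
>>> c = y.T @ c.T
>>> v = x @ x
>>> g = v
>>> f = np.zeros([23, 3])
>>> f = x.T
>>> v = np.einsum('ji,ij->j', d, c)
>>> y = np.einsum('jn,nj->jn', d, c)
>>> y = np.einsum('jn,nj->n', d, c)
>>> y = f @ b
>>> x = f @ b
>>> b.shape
(2, 3)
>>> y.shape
(2, 3)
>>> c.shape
(7, 19)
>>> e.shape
(19,)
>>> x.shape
(2, 3)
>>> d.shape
(19, 7)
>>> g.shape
(2, 2)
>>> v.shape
(19,)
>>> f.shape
(2, 2)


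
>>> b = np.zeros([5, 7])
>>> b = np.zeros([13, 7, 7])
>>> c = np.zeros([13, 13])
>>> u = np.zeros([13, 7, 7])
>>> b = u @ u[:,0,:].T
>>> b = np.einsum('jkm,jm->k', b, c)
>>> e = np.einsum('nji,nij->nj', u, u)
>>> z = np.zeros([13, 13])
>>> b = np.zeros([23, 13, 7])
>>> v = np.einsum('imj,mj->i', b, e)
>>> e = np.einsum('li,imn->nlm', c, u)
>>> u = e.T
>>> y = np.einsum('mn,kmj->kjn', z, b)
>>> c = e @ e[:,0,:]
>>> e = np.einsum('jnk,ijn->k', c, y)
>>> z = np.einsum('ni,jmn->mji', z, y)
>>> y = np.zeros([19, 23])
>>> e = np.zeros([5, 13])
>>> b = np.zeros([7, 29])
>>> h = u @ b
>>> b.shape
(7, 29)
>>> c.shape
(7, 13, 7)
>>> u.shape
(7, 13, 7)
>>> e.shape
(5, 13)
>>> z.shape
(7, 23, 13)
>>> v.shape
(23,)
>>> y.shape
(19, 23)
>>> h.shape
(7, 13, 29)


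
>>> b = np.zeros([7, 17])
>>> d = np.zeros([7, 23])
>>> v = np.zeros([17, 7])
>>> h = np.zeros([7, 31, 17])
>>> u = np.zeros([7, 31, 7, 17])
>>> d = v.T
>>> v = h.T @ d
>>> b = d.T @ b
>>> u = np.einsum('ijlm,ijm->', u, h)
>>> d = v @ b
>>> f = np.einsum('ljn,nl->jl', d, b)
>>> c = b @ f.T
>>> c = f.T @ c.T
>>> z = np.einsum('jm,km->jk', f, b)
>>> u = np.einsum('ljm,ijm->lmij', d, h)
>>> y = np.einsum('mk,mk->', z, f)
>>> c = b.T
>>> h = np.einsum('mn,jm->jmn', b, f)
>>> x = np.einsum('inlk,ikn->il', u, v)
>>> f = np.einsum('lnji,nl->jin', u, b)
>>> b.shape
(17, 17)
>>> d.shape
(17, 31, 17)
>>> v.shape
(17, 31, 17)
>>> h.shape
(31, 17, 17)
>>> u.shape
(17, 17, 7, 31)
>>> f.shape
(7, 31, 17)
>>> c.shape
(17, 17)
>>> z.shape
(31, 17)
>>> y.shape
()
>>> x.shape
(17, 7)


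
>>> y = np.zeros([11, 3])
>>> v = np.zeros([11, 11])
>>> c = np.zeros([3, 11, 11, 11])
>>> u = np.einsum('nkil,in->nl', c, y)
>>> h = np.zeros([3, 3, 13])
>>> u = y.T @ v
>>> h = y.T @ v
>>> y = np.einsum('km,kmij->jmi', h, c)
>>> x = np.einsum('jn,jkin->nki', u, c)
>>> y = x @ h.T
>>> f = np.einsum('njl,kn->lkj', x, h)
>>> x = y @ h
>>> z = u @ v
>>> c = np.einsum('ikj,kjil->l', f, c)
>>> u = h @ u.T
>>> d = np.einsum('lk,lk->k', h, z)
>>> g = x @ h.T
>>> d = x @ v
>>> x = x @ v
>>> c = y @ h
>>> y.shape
(11, 11, 3)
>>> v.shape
(11, 11)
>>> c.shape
(11, 11, 11)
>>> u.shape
(3, 3)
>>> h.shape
(3, 11)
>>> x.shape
(11, 11, 11)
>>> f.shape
(11, 3, 11)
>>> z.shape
(3, 11)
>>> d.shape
(11, 11, 11)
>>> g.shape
(11, 11, 3)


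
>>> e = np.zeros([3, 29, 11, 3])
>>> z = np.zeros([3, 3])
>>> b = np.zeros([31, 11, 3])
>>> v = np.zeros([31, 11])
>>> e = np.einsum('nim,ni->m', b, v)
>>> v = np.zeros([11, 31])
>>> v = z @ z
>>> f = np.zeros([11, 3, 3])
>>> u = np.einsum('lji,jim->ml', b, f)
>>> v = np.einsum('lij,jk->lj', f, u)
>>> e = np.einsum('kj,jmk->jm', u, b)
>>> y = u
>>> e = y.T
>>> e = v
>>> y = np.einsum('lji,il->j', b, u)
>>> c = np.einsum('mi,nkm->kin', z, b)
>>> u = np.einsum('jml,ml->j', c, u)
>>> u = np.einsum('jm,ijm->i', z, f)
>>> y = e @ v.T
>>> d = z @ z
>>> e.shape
(11, 3)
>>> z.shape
(3, 3)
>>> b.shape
(31, 11, 3)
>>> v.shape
(11, 3)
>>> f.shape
(11, 3, 3)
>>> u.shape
(11,)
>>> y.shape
(11, 11)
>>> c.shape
(11, 3, 31)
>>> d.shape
(3, 3)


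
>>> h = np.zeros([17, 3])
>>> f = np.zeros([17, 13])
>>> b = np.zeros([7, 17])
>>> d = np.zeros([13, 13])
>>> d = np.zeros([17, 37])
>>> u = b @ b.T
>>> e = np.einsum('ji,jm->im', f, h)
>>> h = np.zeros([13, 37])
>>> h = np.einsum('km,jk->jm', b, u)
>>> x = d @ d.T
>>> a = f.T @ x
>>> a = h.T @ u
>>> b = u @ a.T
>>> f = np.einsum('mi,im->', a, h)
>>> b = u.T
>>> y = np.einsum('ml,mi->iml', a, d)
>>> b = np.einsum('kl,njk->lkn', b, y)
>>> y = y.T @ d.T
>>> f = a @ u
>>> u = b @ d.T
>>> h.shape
(7, 17)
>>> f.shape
(17, 7)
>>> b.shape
(7, 7, 37)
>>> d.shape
(17, 37)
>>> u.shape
(7, 7, 17)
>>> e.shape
(13, 3)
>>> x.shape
(17, 17)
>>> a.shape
(17, 7)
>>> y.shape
(7, 17, 17)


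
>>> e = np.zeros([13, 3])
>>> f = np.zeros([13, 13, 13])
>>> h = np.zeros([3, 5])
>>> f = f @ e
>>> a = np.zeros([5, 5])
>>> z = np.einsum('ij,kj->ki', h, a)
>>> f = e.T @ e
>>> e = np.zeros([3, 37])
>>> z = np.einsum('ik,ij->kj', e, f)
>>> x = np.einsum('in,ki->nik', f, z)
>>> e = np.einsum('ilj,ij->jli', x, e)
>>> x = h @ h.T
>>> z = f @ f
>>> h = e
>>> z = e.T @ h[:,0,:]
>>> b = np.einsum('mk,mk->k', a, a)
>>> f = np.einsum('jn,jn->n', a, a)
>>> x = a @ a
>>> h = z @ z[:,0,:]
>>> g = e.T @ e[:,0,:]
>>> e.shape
(37, 3, 3)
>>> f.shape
(5,)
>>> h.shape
(3, 3, 3)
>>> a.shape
(5, 5)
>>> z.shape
(3, 3, 3)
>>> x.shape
(5, 5)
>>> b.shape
(5,)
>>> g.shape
(3, 3, 3)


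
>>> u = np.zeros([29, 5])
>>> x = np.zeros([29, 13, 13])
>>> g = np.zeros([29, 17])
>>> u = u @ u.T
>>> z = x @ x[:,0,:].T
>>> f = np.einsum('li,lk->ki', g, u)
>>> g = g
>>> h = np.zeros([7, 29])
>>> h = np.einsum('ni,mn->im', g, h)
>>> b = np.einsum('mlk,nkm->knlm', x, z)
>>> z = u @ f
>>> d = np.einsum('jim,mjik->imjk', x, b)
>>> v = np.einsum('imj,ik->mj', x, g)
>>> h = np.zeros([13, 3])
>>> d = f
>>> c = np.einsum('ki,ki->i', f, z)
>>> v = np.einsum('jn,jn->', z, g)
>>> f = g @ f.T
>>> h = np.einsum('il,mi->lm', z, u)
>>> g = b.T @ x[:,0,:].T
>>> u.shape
(29, 29)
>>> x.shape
(29, 13, 13)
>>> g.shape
(29, 13, 29, 29)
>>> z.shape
(29, 17)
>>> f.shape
(29, 29)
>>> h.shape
(17, 29)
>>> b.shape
(13, 29, 13, 29)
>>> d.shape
(29, 17)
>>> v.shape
()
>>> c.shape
(17,)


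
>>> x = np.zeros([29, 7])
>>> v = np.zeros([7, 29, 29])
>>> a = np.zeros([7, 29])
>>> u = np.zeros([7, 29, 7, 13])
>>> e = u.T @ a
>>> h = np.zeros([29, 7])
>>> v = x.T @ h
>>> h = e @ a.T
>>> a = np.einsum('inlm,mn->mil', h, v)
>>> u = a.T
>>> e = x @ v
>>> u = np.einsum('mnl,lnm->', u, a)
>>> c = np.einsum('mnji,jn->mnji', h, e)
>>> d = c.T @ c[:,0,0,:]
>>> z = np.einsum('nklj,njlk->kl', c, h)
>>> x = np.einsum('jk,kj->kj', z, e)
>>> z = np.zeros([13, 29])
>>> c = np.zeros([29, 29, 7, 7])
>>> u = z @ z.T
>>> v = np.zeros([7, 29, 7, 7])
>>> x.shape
(29, 7)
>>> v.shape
(7, 29, 7, 7)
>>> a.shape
(7, 13, 29)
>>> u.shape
(13, 13)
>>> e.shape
(29, 7)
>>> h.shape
(13, 7, 29, 7)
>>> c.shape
(29, 29, 7, 7)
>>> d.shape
(7, 29, 7, 7)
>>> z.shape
(13, 29)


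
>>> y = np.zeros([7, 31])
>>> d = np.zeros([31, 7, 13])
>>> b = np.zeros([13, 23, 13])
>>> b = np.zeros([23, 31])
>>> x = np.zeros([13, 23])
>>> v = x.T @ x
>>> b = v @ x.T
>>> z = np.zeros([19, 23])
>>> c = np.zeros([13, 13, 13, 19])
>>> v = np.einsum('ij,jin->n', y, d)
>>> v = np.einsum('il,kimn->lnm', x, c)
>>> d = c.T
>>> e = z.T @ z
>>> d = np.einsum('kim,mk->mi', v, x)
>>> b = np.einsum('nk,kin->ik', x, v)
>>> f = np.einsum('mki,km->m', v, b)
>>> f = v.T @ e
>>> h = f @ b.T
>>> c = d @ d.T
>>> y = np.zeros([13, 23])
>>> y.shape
(13, 23)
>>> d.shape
(13, 19)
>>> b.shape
(19, 23)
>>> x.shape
(13, 23)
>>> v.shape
(23, 19, 13)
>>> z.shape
(19, 23)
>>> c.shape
(13, 13)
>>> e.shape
(23, 23)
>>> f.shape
(13, 19, 23)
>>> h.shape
(13, 19, 19)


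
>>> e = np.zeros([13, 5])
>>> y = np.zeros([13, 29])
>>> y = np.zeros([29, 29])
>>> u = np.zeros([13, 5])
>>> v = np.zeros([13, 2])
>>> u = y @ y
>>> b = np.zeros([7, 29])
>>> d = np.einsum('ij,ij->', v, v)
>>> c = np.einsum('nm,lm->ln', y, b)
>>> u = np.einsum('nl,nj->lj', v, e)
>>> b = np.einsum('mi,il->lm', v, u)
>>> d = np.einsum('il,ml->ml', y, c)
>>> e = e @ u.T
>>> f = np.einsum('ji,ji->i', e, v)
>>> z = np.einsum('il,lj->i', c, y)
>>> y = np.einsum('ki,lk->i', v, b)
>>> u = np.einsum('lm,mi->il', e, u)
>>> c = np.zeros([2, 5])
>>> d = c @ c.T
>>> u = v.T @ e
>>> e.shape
(13, 2)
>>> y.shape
(2,)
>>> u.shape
(2, 2)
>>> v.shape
(13, 2)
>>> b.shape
(5, 13)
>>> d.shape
(2, 2)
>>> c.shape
(2, 5)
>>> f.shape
(2,)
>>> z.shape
(7,)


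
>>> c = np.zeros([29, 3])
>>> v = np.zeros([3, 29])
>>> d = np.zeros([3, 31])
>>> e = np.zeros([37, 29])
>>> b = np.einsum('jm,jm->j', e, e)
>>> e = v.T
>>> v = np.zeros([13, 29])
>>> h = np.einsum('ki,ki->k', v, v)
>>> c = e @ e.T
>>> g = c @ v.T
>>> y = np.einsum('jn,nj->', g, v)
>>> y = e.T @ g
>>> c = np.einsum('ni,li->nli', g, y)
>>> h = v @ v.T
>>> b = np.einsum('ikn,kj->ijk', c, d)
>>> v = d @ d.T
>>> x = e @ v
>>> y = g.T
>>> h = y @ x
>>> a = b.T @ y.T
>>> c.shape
(29, 3, 13)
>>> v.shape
(3, 3)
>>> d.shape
(3, 31)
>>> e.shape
(29, 3)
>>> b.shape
(29, 31, 3)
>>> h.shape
(13, 3)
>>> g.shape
(29, 13)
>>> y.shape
(13, 29)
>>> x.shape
(29, 3)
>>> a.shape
(3, 31, 13)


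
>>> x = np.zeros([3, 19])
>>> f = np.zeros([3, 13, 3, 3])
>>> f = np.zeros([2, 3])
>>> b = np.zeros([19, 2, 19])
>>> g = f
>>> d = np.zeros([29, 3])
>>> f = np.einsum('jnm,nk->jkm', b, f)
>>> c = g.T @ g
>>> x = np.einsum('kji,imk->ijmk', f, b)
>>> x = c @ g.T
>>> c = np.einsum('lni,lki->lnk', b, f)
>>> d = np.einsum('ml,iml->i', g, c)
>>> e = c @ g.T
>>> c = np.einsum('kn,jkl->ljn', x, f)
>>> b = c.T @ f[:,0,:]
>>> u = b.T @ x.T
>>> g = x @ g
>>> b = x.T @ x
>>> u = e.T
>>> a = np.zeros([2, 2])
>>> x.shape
(3, 2)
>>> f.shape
(19, 3, 19)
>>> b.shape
(2, 2)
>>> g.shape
(3, 3)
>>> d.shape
(19,)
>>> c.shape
(19, 19, 2)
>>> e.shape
(19, 2, 2)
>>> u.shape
(2, 2, 19)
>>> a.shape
(2, 2)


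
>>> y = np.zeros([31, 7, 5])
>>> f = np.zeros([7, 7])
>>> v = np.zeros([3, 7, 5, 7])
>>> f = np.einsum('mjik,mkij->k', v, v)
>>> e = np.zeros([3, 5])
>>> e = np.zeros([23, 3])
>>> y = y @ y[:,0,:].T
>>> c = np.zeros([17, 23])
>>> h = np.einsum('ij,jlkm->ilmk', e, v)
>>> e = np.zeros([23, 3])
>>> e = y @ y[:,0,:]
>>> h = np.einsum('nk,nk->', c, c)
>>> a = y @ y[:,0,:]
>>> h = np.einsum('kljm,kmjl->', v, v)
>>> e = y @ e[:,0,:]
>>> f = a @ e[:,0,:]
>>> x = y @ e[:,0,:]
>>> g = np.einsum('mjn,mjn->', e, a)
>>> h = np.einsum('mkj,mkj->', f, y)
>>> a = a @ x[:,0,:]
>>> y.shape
(31, 7, 31)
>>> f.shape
(31, 7, 31)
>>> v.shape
(3, 7, 5, 7)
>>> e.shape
(31, 7, 31)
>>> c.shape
(17, 23)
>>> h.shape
()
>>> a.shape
(31, 7, 31)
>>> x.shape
(31, 7, 31)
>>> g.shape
()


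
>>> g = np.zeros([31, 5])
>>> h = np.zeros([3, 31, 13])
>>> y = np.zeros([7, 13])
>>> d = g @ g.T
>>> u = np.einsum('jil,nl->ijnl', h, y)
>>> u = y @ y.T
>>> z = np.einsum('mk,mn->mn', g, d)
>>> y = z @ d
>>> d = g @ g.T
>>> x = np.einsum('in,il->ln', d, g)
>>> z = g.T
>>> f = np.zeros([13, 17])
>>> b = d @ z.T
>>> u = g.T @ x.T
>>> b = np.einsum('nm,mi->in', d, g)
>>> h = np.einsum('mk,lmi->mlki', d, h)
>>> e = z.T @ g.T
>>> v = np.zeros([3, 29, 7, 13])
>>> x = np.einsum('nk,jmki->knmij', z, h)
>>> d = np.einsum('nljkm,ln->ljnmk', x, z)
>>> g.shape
(31, 5)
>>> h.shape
(31, 3, 31, 13)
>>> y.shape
(31, 31)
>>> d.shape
(5, 3, 31, 31, 13)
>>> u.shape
(5, 5)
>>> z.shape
(5, 31)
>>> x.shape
(31, 5, 3, 13, 31)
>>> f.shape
(13, 17)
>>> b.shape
(5, 31)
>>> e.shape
(31, 31)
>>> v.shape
(3, 29, 7, 13)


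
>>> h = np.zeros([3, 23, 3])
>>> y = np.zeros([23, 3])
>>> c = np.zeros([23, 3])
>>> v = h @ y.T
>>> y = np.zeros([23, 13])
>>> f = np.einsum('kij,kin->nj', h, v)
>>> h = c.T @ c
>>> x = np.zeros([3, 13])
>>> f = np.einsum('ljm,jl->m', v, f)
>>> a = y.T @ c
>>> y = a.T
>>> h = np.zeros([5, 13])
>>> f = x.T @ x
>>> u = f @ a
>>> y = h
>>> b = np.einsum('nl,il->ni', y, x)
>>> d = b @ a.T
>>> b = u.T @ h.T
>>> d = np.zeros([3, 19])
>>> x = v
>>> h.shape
(5, 13)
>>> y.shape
(5, 13)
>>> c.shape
(23, 3)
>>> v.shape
(3, 23, 23)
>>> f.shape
(13, 13)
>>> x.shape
(3, 23, 23)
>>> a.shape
(13, 3)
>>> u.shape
(13, 3)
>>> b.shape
(3, 5)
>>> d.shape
(3, 19)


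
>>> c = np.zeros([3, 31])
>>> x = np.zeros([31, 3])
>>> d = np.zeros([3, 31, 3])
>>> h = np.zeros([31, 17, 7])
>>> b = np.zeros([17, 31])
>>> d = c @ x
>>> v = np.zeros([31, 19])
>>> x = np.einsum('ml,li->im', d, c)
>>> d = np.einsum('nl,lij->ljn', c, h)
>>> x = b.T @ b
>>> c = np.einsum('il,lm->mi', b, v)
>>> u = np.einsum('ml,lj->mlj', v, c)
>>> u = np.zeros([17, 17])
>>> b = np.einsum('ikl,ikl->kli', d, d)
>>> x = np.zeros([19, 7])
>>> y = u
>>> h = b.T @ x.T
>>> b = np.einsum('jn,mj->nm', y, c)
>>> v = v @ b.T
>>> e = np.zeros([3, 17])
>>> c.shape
(19, 17)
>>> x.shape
(19, 7)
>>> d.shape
(31, 7, 3)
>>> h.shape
(31, 3, 19)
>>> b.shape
(17, 19)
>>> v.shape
(31, 17)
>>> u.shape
(17, 17)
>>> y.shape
(17, 17)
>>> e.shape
(3, 17)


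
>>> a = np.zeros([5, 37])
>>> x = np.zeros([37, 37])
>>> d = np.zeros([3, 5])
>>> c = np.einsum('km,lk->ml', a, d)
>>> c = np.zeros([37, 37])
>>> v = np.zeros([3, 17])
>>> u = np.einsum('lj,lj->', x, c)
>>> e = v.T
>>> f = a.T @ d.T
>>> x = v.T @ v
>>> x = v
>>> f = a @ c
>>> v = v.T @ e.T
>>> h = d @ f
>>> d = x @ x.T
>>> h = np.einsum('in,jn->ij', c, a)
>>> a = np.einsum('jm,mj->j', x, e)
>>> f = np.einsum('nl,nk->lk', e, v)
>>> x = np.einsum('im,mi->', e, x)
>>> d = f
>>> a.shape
(3,)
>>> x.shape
()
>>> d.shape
(3, 17)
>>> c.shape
(37, 37)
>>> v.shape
(17, 17)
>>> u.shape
()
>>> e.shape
(17, 3)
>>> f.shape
(3, 17)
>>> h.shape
(37, 5)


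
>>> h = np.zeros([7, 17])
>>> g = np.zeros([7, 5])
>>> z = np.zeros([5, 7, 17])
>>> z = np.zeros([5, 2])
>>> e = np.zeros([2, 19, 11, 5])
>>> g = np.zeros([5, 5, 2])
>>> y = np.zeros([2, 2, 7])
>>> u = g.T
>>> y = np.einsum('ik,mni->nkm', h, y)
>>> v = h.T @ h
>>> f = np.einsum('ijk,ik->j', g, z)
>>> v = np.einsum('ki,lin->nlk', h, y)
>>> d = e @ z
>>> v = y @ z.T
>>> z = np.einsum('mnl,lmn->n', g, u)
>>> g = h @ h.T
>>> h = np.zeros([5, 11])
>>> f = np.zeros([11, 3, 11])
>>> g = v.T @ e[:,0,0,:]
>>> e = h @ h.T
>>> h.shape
(5, 11)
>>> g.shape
(5, 17, 5)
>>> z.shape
(5,)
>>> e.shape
(5, 5)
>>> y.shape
(2, 17, 2)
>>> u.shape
(2, 5, 5)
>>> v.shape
(2, 17, 5)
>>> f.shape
(11, 3, 11)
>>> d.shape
(2, 19, 11, 2)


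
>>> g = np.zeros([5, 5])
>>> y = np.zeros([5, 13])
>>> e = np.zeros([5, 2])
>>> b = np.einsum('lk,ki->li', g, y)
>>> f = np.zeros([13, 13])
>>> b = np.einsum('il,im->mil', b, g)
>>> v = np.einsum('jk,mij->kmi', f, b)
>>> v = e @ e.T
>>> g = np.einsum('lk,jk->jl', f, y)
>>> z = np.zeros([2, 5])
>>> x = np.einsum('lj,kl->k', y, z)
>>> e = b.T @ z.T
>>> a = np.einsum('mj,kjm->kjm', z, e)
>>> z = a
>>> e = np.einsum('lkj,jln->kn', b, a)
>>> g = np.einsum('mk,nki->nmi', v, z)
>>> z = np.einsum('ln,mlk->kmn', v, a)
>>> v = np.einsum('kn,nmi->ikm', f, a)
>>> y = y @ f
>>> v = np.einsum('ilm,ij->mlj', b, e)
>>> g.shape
(13, 5, 2)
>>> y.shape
(5, 13)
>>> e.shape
(5, 2)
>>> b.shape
(5, 5, 13)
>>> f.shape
(13, 13)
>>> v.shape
(13, 5, 2)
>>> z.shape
(2, 13, 5)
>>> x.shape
(2,)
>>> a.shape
(13, 5, 2)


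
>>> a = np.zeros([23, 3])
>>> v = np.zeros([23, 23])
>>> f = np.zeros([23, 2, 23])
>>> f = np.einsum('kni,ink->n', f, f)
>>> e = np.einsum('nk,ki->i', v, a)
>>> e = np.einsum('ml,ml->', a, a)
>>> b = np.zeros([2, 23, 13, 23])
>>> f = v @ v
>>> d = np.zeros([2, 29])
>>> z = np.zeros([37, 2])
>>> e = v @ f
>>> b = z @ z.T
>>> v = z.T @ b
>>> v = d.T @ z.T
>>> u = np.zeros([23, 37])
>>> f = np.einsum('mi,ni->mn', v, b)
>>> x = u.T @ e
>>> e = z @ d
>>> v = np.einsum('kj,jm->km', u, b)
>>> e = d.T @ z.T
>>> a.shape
(23, 3)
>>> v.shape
(23, 37)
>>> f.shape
(29, 37)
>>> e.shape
(29, 37)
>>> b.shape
(37, 37)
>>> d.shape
(2, 29)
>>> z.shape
(37, 2)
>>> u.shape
(23, 37)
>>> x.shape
(37, 23)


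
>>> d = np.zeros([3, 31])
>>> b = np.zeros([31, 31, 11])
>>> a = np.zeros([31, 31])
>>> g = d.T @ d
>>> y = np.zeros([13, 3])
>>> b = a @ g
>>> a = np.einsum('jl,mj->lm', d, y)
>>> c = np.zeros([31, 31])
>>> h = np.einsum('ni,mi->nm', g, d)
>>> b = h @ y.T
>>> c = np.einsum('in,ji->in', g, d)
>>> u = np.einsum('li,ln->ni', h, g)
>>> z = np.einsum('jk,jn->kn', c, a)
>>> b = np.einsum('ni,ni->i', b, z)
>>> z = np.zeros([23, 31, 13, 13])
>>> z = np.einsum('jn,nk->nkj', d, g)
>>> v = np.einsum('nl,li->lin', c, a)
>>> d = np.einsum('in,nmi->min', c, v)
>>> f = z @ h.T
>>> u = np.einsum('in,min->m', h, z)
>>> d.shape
(13, 31, 31)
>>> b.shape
(13,)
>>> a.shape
(31, 13)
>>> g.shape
(31, 31)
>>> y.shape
(13, 3)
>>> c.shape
(31, 31)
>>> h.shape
(31, 3)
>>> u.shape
(31,)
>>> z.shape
(31, 31, 3)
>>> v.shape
(31, 13, 31)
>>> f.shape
(31, 31, 31)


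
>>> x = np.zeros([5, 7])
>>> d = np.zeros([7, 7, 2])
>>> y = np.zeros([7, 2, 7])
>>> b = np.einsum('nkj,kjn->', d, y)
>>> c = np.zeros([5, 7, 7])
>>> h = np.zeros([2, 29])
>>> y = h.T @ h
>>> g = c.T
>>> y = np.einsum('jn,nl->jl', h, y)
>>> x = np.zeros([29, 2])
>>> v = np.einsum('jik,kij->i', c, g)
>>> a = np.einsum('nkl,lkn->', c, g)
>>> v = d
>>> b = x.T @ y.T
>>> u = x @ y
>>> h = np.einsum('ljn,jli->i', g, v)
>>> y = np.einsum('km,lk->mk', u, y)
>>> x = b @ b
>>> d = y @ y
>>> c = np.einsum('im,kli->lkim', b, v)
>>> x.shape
(2, 2)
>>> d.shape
(29, 29)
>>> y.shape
(29, 29)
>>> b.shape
(2, 2)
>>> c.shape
(7, 7, 2, 2)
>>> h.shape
(2,)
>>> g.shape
(7, 7, 5)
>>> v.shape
(7, 7, 2)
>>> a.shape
()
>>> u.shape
(29, 29)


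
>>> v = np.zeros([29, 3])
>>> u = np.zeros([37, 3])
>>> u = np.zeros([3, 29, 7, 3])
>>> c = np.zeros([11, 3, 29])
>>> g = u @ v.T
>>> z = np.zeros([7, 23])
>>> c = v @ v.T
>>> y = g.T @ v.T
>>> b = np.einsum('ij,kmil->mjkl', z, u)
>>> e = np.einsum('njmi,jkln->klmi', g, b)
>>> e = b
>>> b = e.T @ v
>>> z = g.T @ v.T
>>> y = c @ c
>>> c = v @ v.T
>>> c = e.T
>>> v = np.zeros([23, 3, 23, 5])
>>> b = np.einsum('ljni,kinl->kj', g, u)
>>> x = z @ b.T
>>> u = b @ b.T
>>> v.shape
(23, 3, 23, 5)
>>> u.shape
(3, 3)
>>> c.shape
(3, 3, 23, 29)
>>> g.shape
(3, 29, 7, 29)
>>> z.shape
(29, 7, 29, 29)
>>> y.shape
(29, 29)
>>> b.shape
(3, 29)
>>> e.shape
(29, 23, 3, 3)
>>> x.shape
(29, 7, 29, 3)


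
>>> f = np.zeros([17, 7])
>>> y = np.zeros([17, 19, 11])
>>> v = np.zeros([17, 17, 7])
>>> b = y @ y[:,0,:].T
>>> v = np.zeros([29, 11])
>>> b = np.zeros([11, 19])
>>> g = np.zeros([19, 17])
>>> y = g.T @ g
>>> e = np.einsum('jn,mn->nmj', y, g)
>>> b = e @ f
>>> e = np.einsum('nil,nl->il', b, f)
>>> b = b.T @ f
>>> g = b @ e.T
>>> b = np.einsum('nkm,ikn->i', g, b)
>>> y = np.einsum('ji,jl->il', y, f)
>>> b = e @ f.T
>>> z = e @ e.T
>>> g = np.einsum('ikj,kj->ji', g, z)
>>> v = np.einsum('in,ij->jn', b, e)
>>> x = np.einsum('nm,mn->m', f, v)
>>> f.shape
(17, 7)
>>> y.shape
(17, 7)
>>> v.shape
(7, 17)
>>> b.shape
(19, 17)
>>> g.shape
(19, 7)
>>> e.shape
(19, 7)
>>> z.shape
(19, 19)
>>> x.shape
(7,)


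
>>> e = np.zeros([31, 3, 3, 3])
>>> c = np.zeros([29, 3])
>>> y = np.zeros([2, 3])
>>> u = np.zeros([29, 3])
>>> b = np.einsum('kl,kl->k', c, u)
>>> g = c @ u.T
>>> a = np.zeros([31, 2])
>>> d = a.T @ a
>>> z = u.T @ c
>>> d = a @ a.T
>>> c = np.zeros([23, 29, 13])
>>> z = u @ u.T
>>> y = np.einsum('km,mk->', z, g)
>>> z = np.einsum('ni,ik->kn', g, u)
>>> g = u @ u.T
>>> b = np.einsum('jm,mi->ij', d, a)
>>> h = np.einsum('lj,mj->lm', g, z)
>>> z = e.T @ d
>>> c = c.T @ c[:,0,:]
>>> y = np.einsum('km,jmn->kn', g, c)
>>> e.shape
(31, 3, 3, 3)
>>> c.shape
(13, 29, 13)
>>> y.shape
(29, 13)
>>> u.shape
(29, 3)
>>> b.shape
(2, 31)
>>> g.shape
(29, 29)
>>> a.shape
(31, 2)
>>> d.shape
(31, 31)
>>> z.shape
(3, 3, 3, 31)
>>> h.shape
(29, 3)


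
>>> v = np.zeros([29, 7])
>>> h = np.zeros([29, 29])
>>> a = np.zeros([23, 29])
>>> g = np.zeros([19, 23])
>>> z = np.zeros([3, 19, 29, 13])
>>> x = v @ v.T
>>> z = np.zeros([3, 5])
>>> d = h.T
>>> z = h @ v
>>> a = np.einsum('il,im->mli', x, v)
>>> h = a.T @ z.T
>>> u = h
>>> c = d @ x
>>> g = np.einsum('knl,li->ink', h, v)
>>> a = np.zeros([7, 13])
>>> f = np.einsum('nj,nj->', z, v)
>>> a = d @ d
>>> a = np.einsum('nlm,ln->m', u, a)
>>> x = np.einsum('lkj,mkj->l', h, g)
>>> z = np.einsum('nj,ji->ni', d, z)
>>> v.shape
(29, 7)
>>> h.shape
(29, 29, 29)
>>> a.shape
(29,)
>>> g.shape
(7, 29, 29)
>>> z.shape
(29, 7)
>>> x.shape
(29,)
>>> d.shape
(29, 29)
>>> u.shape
(29, 29, 29)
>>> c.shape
(29, 29)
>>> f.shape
()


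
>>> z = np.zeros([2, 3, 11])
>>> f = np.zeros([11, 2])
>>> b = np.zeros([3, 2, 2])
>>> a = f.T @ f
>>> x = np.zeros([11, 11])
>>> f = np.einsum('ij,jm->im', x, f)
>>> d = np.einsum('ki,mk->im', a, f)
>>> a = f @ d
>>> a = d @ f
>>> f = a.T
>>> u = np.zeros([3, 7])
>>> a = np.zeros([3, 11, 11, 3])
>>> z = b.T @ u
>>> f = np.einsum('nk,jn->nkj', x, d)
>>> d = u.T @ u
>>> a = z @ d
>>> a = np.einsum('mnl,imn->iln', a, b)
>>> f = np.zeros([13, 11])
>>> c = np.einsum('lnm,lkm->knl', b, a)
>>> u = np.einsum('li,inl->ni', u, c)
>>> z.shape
(2, 2, 7)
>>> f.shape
(13, 11)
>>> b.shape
(3, 2, 2)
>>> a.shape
(3, 7, 2)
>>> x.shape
(11, 11)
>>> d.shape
(7, 7)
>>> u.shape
(2, 7)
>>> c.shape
(7, 2, 3)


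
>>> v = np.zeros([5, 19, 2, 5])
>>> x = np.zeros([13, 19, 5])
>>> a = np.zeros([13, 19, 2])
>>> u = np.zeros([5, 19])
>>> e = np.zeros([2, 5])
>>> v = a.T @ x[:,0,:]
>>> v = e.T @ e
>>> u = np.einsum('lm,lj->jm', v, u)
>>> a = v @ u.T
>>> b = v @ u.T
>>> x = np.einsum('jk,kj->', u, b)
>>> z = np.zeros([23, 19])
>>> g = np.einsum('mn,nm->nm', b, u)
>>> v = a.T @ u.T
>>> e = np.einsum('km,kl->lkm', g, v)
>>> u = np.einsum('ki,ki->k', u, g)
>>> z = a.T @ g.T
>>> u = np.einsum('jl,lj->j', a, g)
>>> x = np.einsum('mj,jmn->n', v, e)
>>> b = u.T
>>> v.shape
(19, 19)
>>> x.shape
(5,)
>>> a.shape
(5, 19)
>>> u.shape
(5,)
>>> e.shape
(19, 19, 5)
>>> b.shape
(5,)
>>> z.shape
(19, 19)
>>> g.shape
(19, 5)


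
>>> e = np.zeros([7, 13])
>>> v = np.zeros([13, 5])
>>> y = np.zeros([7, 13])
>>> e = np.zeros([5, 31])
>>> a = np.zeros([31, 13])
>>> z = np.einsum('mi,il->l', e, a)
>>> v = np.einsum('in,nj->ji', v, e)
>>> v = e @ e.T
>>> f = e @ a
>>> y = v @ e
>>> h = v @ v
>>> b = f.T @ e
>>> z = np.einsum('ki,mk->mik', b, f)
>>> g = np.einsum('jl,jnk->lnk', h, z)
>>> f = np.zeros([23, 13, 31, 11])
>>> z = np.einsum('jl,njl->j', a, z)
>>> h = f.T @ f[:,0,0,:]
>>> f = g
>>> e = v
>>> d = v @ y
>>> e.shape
(5, 5)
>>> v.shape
(5, 5)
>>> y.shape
(5, 31)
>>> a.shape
(31, 13)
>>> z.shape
(31,)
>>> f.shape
(5, 31, 13)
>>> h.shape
(11, 31, 13, 11)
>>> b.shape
(13, 31)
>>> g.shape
(5, 31, 13)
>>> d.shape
(5, 31)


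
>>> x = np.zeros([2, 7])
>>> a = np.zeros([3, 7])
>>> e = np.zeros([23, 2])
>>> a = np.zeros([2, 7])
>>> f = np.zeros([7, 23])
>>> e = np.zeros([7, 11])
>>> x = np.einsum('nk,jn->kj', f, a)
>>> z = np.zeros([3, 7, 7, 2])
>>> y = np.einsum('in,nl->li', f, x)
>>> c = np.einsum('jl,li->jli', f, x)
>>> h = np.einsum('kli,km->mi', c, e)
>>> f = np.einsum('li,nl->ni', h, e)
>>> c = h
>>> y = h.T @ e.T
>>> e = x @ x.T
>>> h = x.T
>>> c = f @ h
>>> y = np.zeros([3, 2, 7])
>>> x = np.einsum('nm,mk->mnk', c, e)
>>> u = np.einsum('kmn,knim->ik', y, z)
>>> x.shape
(23, 7, 23)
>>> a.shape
(2, 7)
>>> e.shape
(23, 23)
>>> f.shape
(7, 2)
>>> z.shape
(3, 7, 7, 2)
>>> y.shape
(3, 2, 7)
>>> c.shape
(7, 23)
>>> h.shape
(2, 23)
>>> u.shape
(7, 3)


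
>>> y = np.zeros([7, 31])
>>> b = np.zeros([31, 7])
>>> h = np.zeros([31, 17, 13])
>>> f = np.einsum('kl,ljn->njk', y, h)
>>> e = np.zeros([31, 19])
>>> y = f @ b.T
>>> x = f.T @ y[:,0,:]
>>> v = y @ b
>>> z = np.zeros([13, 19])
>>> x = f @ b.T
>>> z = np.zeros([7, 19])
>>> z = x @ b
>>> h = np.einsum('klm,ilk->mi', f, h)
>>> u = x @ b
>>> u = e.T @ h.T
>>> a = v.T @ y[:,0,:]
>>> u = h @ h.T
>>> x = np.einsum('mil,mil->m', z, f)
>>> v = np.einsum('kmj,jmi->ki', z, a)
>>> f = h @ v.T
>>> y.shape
(13, 17, 31)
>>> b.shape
(31, 7)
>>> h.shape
(7, 31)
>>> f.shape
(7, 13)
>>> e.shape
(31, 19)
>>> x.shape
(13,)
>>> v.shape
(13, 31)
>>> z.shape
(13, 17, 7)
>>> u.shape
(7, 7)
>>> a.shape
(7, 17, 31)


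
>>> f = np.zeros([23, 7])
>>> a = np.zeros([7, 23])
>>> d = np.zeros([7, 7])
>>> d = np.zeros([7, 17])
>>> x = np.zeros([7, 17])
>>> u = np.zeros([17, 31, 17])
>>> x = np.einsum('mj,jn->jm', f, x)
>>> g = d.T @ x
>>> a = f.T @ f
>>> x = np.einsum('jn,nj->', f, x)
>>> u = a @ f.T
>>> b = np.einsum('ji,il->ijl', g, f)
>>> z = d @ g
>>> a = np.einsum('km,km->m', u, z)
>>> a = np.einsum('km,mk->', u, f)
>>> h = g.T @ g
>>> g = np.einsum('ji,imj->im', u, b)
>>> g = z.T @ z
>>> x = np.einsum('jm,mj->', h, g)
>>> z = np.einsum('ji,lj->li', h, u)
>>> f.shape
(23, 7)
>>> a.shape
()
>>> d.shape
(7, 17)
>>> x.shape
()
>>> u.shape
(7, 23)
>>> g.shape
(23, 23)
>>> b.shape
(23, 17, 7)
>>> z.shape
(7, 23)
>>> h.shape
(23, 23)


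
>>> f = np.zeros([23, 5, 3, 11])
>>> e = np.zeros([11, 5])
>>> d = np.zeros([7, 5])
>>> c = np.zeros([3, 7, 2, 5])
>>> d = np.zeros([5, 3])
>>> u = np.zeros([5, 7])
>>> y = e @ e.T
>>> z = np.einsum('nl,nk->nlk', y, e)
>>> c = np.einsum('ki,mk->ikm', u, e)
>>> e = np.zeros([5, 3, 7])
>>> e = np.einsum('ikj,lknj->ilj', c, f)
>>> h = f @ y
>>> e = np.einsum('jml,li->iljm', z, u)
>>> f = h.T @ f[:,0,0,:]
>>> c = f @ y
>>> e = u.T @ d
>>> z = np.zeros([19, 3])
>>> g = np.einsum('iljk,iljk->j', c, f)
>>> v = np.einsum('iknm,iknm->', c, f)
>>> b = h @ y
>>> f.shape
(11, 3, 5, 11)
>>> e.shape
(7, 3)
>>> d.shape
(5, 3)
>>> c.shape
(11, 3, 5, 11)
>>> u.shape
(5, 7)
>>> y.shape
(11, 11)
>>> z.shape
(19, 3)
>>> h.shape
(23, 5, 3, 11)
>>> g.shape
(5,)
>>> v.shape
()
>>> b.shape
(23, 5, 3, 11)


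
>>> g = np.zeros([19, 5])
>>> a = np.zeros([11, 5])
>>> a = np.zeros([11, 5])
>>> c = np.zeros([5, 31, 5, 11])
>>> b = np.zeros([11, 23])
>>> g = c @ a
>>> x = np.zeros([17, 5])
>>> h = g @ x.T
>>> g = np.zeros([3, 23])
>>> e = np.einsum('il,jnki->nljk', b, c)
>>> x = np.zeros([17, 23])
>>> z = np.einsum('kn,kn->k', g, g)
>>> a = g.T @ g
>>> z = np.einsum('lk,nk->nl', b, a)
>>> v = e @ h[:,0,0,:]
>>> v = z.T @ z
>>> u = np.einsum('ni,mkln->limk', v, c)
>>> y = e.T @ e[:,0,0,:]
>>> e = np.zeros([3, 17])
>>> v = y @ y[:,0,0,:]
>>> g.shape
(3, 23)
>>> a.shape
(23, 23)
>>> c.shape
(5, 31, 5, 11)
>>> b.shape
(11, 23)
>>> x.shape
(17, 23)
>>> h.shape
(5, 31, 5, 17)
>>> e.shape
(3, 17)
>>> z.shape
(23, 11)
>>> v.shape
(5, 5, 23, 5)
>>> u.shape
(5, 11, 5, 31)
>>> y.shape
(5, 5, 23, 5)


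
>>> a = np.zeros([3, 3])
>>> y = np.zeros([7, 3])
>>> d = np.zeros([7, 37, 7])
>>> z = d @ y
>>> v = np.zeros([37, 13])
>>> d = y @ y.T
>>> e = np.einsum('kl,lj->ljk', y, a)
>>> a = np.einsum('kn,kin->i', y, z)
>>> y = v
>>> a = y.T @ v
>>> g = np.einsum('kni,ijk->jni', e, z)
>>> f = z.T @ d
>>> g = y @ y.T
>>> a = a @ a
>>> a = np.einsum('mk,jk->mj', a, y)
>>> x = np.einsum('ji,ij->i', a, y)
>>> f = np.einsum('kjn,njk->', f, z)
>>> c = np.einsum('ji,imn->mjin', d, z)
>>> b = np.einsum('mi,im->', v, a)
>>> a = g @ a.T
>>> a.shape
(37, 13)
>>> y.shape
(37, 13)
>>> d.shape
(7, 7)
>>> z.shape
(7, 37, 3)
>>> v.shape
(37, 13)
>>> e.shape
(3, 3, 7)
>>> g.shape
(37, 37)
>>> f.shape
()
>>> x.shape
(37,)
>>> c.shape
(37, 7, 7, 3)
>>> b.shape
()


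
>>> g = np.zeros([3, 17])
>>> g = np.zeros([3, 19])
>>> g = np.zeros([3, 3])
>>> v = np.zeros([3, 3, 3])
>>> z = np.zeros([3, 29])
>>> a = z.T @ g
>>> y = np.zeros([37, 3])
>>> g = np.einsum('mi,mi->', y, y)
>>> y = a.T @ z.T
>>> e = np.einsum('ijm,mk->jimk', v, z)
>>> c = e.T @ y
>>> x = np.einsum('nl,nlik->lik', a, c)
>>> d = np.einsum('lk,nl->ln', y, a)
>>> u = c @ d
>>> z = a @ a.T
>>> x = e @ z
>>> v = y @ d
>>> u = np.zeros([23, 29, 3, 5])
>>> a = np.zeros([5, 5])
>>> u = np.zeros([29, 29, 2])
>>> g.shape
()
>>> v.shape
(3, 29)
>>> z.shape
(29, 29)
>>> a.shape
(5, 5)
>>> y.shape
(3, 3)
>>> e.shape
(3, 3, 3, 29)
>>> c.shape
(29, 3, 3, 3)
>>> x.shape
(3, 3, 3, 29)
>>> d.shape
(3, 29)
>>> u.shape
(29, 29, 2)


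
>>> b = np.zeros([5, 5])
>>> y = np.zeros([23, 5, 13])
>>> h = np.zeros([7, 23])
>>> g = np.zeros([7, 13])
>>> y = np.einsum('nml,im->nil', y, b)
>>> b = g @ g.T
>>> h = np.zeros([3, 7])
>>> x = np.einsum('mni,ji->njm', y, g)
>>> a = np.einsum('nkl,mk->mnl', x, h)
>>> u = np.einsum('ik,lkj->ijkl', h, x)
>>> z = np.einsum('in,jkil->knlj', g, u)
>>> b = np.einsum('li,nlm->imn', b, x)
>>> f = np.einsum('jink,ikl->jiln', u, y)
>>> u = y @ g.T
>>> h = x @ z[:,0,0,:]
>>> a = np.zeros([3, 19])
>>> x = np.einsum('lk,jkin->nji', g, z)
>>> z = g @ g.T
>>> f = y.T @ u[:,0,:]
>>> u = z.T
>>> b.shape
(7, 23, 5)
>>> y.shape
(23, 5, 13)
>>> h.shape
(5, 7, 3)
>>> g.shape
(7, 13)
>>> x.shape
(3, 23, 5)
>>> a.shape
(3, 19)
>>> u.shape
(7, 7)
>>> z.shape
(7, 7)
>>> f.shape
(13, 5, 7)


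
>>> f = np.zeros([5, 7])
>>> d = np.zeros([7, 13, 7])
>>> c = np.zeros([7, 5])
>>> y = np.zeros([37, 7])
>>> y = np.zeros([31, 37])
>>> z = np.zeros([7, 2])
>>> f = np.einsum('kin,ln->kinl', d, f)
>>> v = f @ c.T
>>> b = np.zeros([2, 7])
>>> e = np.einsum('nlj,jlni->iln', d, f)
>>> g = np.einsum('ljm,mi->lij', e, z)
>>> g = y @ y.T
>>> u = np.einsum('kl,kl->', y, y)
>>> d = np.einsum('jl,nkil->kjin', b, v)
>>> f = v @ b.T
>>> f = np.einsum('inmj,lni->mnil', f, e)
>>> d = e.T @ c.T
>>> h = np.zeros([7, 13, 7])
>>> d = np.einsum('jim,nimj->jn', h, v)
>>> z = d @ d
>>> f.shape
(7, 13, 7, 5)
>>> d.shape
(7, 7)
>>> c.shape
(7, 5)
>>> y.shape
(31, 37)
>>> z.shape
(7, 7)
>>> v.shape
(7, 13, 7, 7)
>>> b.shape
(2, 7)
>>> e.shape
(5, 13, 7)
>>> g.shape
(31, 31)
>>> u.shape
()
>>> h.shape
(7, 13, 7)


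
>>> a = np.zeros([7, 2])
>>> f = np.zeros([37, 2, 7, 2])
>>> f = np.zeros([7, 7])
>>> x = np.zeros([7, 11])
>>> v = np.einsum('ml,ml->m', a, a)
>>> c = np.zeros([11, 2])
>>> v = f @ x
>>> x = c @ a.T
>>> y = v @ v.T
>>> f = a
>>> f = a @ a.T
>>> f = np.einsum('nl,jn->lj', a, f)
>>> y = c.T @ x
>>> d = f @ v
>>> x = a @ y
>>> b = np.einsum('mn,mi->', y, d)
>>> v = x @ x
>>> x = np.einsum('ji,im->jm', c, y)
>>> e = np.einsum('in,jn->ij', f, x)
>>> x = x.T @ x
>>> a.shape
(7, 2)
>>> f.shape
(2, 7)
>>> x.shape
(7, 7)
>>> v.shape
(7, 7)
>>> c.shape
(11, 2)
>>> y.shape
(2, 7)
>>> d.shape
(2, 11)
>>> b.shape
()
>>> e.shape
(2, 11)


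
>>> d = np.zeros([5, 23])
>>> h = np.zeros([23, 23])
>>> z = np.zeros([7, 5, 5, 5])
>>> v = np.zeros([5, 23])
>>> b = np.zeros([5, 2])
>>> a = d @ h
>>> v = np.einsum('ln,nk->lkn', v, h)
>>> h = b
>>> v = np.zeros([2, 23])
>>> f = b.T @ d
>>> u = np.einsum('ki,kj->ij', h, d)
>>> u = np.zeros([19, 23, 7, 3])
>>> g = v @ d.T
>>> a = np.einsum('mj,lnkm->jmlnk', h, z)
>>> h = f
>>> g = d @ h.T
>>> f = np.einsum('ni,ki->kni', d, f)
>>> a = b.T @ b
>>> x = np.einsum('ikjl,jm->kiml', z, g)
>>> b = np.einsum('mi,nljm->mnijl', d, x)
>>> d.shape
(5, 23)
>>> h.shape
(2, 23)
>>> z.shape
(7, 5, 5, 5)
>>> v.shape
(2, 23)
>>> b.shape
(5, 5, 23, 2, 7)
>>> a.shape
(2, 2)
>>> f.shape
(2, 5, 23)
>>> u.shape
(19, 23, 7, 3)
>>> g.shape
(5, 2)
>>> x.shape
(5, 7, 2, 5)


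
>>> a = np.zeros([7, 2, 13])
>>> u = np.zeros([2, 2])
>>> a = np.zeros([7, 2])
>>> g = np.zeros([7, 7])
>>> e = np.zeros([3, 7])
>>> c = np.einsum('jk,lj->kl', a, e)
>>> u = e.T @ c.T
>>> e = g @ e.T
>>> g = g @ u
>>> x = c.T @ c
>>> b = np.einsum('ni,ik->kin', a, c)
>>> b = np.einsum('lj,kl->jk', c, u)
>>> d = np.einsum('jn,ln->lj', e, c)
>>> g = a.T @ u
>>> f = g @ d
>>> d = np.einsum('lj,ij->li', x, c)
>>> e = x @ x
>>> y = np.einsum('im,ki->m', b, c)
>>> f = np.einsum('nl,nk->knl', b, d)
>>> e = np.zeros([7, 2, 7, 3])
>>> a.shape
(7, 2)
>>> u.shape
(7, 2)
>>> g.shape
(2, 2)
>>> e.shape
(7, 2, 7, 3)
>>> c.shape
(2, 3)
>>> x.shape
(3, 3)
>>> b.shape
(3, 7)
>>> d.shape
(3, 2)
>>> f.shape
(2, 3, 7)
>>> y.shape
(7,)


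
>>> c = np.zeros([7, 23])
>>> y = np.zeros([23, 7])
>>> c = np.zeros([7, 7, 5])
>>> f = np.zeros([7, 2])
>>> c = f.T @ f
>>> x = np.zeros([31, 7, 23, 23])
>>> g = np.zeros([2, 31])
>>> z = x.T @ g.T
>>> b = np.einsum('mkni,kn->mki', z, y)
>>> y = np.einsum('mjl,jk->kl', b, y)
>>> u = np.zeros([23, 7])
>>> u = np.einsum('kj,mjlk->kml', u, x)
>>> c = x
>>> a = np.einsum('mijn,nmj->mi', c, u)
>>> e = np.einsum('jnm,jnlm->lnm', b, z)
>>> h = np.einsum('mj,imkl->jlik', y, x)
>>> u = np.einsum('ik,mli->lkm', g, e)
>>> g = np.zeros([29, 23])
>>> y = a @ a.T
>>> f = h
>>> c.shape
(31, 7, 23, 23)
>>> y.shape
(31, 31)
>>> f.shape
(2, 23, 31, 23)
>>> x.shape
(31, 7, 23, 23)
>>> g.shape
(29, 23)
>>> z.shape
(23, 23, 7, 2)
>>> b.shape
(23, 23, 2)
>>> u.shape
(23, 31, 7)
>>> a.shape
(31, 7)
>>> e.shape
(7, 23, 2)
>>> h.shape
(2, 23, 31, 23)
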